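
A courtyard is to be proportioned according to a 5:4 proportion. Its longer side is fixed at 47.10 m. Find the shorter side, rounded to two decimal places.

5:4 = 1.25000.
Shorter side = 47.10 ÷ 1.25000 ≈ 37.6800 → 37.68 m.

37.68 m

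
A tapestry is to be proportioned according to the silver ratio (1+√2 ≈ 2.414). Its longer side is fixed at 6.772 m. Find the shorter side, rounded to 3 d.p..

silver ratio ≈ 2.41421.
Shorter side = 6.772 ÷ 2.41421 ≈ 2.80506 → 2.805 m.

2.805 m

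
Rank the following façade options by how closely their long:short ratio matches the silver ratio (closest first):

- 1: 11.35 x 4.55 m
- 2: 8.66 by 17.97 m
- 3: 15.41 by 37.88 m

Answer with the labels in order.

3, 1, 2

Ratios: 1 = 11.35 / 4.55 ≈ 2.495; 2 = 17.97 / 8.66 ≈ 2.075; 3 = 37.88 / 15.41 ≈ 2.458.
|Δ from 2.414|: 1 0.081; 2 0.339; 3 0.044.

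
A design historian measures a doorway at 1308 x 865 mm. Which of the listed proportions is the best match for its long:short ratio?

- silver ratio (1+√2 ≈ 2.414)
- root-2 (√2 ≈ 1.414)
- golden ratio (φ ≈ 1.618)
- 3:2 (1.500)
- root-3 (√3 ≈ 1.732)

3:2

Ratio = 1308 / 865 ≈ 1.512.
Distances: silver ratio 2.414 (Δ 0.902); root-2 1.414 (Δ 0.098); golden ratio 1.618 (Δ 0.106); 3:2 1.500 (Δ 0.012); root-3 1.732 (Δ 0.220).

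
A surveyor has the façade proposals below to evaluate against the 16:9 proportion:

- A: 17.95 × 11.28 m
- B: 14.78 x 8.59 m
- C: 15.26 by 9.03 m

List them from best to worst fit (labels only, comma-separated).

A: 17.95/11.28 ≈ 1.591 → |1.591 − 1.778| = 0.187
B: 14.78/8.59 ≈ 1.721 → |1.721 − 1.778| = 0.057
C: 15.26/9.03 ≈ 1.690 → |1.690 − 1.778| = 0.088

B, C, A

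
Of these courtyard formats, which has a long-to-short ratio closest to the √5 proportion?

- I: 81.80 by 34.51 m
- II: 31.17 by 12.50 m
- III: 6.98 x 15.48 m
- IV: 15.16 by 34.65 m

Ratios (long/short): I ≈ 2.370; II ≈ 2.494; III ≈ 2.218; IV ≈ 2.286.
root-5 ≈ 2.236; option III is nearest (Δ 0.018).

III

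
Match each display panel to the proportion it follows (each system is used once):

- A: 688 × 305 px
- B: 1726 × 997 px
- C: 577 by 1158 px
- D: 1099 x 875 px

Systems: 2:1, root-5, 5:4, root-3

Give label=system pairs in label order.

Ratios: A ≈ 2.256; B ≈ 1.731; C ≈ 2.007; D ≈ 1.256.
Targets: 2:1 ≈ 2.000; root-5 ≈ 2.236; 5:4 ≈ 1.250; root-3 ≈ 1.732.

A=root-5, B=root-3, C=2:1, D=5:4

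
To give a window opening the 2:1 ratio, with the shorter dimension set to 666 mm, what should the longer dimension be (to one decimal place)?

2:1 = 2.00000.
Longer side = 666 × 2.00000 ≈ 1332.000 → 1332.0 mm.

1332.0 mm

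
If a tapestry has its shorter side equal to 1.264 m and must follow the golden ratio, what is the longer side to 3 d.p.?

golden ratio ≈ 1.61803.
Longer side = 1.264 × 1.61803 ≈ 2.04519 → 2.045 m.

2.045 m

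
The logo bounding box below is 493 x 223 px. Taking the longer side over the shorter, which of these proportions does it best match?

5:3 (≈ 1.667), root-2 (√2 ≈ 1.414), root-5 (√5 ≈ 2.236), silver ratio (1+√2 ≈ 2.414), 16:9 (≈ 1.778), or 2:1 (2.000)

root-5

Ratio = 493 / 223 ≈ 2.211.
Distances: 5:3 1.667 (Δ 0.544); root-2 1.414 (Δ 0.797); root-5 2.236 (Δ 0.025); silver ratio 2.414 (Δ 0.203); 16:9 1.778 (Δ 0.433); 2:1 2.000 (Δ 0.211).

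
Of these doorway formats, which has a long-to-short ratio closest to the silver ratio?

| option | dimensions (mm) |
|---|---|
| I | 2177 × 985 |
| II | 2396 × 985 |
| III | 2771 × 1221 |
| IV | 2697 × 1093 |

Target silver ratio ≈ 2.414.
I: 2.210 (Δ0.204)  II: 2.432 (Δ0.018)  III: 2.269 (Δ0.145)  IV: 2.468 (Δ0.054)

II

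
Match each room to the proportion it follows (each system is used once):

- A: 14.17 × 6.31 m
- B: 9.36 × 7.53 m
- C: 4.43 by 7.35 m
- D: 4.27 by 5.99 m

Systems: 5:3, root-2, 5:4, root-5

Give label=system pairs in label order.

Ratios: A ≈ 2.246; B ≈ 1.243; C ≈ 1.659; D ≈ 1.403.
Targets: 5:3 ≈ 1.667; root-2 ≈ 1.414; 5:4 ≈ 1.250; root-5 ≈ 2.236.

A=root-5, B=5:4, C=5:3, D=root-2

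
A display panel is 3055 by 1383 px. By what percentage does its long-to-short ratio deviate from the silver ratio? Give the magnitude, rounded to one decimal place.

Ratio = 3055 / 1383 ≈ 2.2090.
Ideal silver ratio ≈ 2.4142. |2.2090 − 2.4142| / 2.4142 ≈ 8.50% → 8.5%.

8.5%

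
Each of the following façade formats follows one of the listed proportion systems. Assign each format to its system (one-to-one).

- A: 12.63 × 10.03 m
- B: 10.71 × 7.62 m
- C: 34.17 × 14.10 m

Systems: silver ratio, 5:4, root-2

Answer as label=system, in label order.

A=5:4, B=root-2, C=silver ratio

A = 12.63/10.03 ≈ 1.259 → 5:4 (1.250)
B = 10.71/7.62 ≈ 1.406 → root-2 (1.414)
C = 34.17/14.10 ≈ 2.423 → silver ratio (2.414)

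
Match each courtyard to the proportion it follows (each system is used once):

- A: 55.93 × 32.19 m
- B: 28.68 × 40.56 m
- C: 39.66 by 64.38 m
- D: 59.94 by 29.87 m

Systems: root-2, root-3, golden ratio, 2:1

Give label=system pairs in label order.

A=root-3, B=root-2, C=golden ratio, D=2:1

A = 55.93/32.19 ≈ 1.737 → root-3 (1.732)
B = 40.56/28.68 ≈ 1.414 → root-2 (1.414)
C = 64.38/39.66 ≈ 1.623 → golden ratio (1.618)
D = 59.94/29.87 ≈ 2.007 → 2:1 (2.000)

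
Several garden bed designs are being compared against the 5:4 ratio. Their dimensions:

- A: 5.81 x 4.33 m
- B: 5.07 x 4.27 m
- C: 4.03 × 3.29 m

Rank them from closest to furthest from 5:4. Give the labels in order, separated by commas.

A: 5.81/4.33 ≈ 1.342 → |1.342 − 1.250| = 0.092
B: 5.07/4.27 ≈ 1.187 → |1.187 − 1.250| = 0.063
C: 4.03/3.29 ≈ 1.225 → |1.225 − 1.250| = 0.025

C, B, A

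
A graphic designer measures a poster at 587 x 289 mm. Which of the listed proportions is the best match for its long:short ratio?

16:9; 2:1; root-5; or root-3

Ratio = 587 / 289 ≈ 2.031.
Distances: 16:9 1.778 (Δ 0.253); 2:1 2.000 (Δ 0.031); root-5 2.236 (Δ 0.205); root-3 1.732 (Δ 0.299).

2:1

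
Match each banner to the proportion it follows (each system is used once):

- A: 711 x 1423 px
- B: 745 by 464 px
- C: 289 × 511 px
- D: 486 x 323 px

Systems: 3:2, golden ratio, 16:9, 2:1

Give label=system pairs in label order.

A = 1423/711 ≈ 2.001 → 2:1 (2.000)
B = 745/464 ≈ 1.606 → golden ratio (1.618)
C = 511/289 ≈ 1.768 → 16:9 (1.778)
D = 486/323 ≈ 1.505 → 3:2 (1.500)

A=2:1, B=golden ratio, C=16:9, D=3:2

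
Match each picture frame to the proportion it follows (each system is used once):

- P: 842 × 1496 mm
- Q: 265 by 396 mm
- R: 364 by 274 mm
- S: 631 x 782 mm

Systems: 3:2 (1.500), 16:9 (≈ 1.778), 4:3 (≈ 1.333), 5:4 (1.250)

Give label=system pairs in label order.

P=16:9, Q=3:2, R=4:3, S=5:4

Ratios: P ≈ 1.777; Q ≈ 1.494; R ≈ 1.328; S ≈ 1.239.
Targets: 3:2 ≈ 1.500; 16:9 ≈ 1.778; 4:3 ≈ 1.333; 5:4 ≈ 1.250.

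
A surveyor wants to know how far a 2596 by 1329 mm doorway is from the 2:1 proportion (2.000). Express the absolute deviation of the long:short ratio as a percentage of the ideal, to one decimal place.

Ratio = 2596 / 1329 ≈ 1.9533.
Ideal 2:1 = 2.0000. |1.9533 − 2.0000| / 2.0000 ≈ 2.33% → 2.3%.

2.3%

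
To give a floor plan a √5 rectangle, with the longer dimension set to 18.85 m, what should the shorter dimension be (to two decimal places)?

8.43 m

root-5 ≈ 2.23607.
Shorter side = 18.85 ÷ 2.23607 ≈ 8.4300 → 8.43 m.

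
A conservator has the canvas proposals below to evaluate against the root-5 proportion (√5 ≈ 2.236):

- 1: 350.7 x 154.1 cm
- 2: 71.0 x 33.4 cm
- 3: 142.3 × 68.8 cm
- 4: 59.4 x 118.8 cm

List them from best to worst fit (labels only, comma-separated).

1, 2, 3, 4

1: 350.7/154.1 ≈ 2.276 → |2.276 − 2.236| = 0.040
2: 71.0/33.4 ≈ 2.126 → |2.126 − 2.236| = 0.110
3: 142.3/68.8 ≈ 2.068 → |2.068 − 2.236| = 0.168
4: 118.8/59.4 ≈ 2.000 → |2.000 − 2.236| = 0.236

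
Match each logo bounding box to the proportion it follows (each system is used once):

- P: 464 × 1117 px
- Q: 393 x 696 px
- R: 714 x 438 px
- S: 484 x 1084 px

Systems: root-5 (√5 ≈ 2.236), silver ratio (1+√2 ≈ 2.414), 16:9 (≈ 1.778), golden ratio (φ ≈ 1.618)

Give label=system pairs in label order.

P=silver ratio, Q=16:9, R=golden ratio, S=root-5

P = 1117/464 ≈ 2.407 → silver ratio (2.414)
Q = 696/393 ≈ 1.771 → 16:9 (1.778)
R = 714/438 ≈ 1.630 → golden ratio (1.618)
S = 1084/484 ≈ 2.240 → root-5 (2.236)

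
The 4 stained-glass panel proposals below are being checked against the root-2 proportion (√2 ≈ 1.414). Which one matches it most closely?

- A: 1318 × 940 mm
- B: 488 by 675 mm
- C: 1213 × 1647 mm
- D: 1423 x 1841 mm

Ratios (long/short): A ≈ 1.402; B ≈ 1.383; C ≈ 1.358; D ≈ 1.294.
root-2 ≈ 1.414; option A is nearest (Δ 0.012).

A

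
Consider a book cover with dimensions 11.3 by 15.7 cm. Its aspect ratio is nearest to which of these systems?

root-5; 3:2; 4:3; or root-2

Ratio = 15.7 / 11.3 ≈ 1.389.
Distances: root-5 2.236 (Δ 0.847); 3:2 1.500 (Δ 0.111); 4:3 1.333 (Δ 0.056); root-2 1.414 (Δ 0.025).

root-2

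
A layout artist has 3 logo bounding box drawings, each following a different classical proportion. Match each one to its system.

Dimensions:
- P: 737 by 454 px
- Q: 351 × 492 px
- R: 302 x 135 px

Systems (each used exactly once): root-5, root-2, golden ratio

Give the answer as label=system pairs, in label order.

P = 737/454 ≈ 1.623 → golden ratio (1.618)
Q = 492/351 ≈ 1.402 → root-2 (1.414)
R = 302/135 ≈ 2.237 → root-5 (2.236)

P=golden ratio, Q=root-2, R=root-5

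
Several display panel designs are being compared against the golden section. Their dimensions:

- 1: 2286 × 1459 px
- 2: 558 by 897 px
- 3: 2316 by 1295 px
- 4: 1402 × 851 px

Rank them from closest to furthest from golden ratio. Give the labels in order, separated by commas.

2, 4, 1, 3

1: 2286/1459 ≈ 1.567 → |1.567 − 1.618| = 0.051
2: 897/558 ≈ 1.608 → |1.608 − 1.618| = 0.010
3: 2316/1295 ≈ 1.788 → |1.788 − 1.618| = 0.170
4: 1402/851 ≈ 1.647 → |1.647 − 1.618| = 0.029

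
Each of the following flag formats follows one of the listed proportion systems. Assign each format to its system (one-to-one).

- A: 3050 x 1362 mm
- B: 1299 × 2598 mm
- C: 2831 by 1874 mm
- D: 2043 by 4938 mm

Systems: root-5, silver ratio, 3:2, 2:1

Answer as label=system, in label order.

A=root-5, B=2:1, C=3:2, D=silver ratio

Ratios: A ≈ 2.239; B ≈ 2.000; C ≈ 1.511; D ≈ 2.417.
Targets: root-5 ≈ 2.236; silver ratio ≈ 2.414; 3:2 ≈ 1.500; 2:1 ≈ 2.000.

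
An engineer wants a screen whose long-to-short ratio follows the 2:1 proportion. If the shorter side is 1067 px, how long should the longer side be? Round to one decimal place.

2:1 = 2.00000.
Longer side = 1067 × 2.00000 ≈ 2134.000 → 2134.0 px.

2134.0 px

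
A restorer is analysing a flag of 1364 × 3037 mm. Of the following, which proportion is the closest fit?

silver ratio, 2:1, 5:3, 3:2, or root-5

3037/1364 ≈ 2.227. Nearest candidates are root-5 (2.236, off by 0.009) and silver ratio (2.414, off by 0.187).

root-5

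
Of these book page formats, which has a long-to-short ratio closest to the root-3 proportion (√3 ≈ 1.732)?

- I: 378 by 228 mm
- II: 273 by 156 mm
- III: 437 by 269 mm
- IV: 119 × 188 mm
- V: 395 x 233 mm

II

Target root-3 ≈ 1.732.
I: 1.658 (Δ0.074)  II: 1.750 (Δ0.018)  III: 1.625 (Δ0.107)  IV: 1.580 (Δ0.152)  V: 1.695 (Δ0.037)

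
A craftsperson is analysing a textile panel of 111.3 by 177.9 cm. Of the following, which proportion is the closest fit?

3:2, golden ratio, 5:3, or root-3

177.9/111.3 ≈ 1.598. Nearest candidates are golden ratio (1.618, off by 0.020) and 5:3 (1.667, off by 0.069).

golden ratio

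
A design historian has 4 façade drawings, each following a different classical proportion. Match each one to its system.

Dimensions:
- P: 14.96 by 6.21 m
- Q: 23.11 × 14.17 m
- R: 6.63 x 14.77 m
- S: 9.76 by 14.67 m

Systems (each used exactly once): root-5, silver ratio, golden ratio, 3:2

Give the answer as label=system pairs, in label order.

Ratios: P ≈ 2.409; Q ≈ 1.631; R ≈ 2.228; S ≈ 1.503.
Targets: root-5 ≈ 2.236; silver ratio ≈ 2.414; golden ratio ≈ 1.618; 3:2 ≈ 1.500.

P=silver ratio, Q=golden ratio, R=root-5, S=3:2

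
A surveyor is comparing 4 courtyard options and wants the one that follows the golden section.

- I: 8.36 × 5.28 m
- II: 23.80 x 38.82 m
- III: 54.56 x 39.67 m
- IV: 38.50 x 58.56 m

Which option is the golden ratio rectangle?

Ratios (long/short): I ≈ 1.583; II ≈ 1.631; III ≈ 1.375; IV ≈ 1.521.
golden ratio ≈ 1.618; option II is nearest (Δ 0.013).

II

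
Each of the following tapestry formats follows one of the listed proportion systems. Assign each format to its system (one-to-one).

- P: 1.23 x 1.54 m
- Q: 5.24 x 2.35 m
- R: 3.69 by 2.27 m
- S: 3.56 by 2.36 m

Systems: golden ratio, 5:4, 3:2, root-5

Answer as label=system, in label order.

P = 1.54/1.23 ≈ 1.252 → 5:4 (1.250)
Q = 5.24/2.35 ≈ 2.230 → root-5 (2.236)
R = 3.69/2.27 ≈ 1.626 → golden ratio (1.618)
S = 3.56/2.36 ≈ 1.508 → 3:2 (1.500)

P=5:4, Q=root-5, R=golden ratio, S=3:2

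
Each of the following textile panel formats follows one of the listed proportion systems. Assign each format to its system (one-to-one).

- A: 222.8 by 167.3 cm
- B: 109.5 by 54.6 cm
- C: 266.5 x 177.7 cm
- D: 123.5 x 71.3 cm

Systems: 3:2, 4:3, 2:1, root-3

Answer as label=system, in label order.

A=4:3, B=2:1, C=3:2, D=root-3

A = 222.8/167.3 ≈ 1.332 → 4:3 (1.333)
B = 109.5/54.6 ≈ 2.005 → 2:1 (2.000)
C = 266.5/177.7 ≈ 1.500 → 3:2 (1.500)
D = 123.5/71.3 ≈ 1.732 → root-3 (1.732)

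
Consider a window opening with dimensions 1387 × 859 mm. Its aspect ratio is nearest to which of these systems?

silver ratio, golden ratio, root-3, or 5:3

1387/859 ≈ 1.615. Nearest candidates are golden ratio (1.618, off by 0.003) and 5:3 (1.667, off by 0.052).

golden ratio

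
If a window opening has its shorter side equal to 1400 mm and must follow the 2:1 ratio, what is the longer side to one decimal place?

2800.0 mm

2:1 = 2.00000.
Longer side = 1400 × 2.00000 ≈ 2800.000 → 2800.0 mm.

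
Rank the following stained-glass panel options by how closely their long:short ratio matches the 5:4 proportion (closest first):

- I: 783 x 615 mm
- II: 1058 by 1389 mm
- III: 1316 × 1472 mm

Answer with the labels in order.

I, II, III

Ratios: I = 783 / 615 ≈ 1.273; II = 1389 / 1058 ≈ 1.313; III = 1472 / 1316 ≈ 1.119.
|Δ from 1.250|: I 0.023; II 0.063; III 0.131.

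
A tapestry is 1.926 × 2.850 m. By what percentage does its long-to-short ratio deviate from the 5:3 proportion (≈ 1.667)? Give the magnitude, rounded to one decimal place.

Ratio = 2.850 / 1.926 ≈ 1.4798.
Ideal 5:3 ≈ 1.6667. |1.4798 − 1.6667| / 1.6667 ≈ 11.21% → 11.2%.

11.2%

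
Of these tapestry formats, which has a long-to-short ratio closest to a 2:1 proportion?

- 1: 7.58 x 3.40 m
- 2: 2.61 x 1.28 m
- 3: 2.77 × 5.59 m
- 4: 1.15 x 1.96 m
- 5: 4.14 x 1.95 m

3

Target 2:1 ≈ 2.000.
1: 2.229 (Δ0.229)  2: 2.039 (Δ0.039)  3: 2.018 (Δ0.018)  4: 1.704 (Δ0.296)  5: 2.123 (Δ0.123)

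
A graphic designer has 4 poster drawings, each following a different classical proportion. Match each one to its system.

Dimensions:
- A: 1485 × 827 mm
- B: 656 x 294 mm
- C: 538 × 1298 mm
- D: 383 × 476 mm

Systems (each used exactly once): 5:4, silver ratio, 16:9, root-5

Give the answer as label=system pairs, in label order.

A=16:9, B=root-5, C=silver ratio, D=5:4

A = 1485/827 ≈ 1.796 → 16:9 (1.778)
B = 656/294 ≈ 2.231 → root-5 (2.236)
C = 1298/538 ≈ 2.413 → silver ratio (2.414)
D = 476/383 ≈ 1.243 → 5:4 (1.250)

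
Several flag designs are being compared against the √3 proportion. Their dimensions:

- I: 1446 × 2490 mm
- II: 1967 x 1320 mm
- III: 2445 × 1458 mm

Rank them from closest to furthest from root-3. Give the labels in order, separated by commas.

Ratios: I = 2490 / 1446 ≈ 1.722; II = 1967 / 1320 ≈ 1.490; III = 2445 / 1458 ≈ 1.677.
|Δ from 1.732|: I 0.010; II 0.242; III 0.055.

I, III, II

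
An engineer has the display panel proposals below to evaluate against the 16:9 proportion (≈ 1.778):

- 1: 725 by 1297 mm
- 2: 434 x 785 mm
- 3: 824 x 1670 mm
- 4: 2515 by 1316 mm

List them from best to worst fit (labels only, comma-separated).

1, 2, 4, 3

1: 1297/725 ≈ 1.789 → |1.789 − 1.778| = 0.011
2: 785/434 ≈ 1.809 → |1.809 − 1.778| = 0.031
3: 1670/824 ≈ 2.027 → |2.027 − 1.778| = 0.249
4: 2515/1316 ≈ 1.911 → |1.911 − 1.778| = 0.133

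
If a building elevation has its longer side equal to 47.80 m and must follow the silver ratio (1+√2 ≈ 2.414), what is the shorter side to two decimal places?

silver ratio ≈ 2.41421.
Shorter side = 47.80 ÷ 2.41421 ≈ 19.7994 → 19.80 m.

19.80 m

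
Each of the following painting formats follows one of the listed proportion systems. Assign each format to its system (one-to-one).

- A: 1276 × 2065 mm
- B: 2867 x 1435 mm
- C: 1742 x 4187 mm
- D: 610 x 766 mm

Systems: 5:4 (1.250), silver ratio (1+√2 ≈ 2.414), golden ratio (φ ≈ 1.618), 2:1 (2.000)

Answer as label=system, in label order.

A=golden ratio, B=2:1, C=silver ratio, D=5:4

Ratios: A ≈ 1.618; B ≈ 1.998; C ≈ 2.404; D ≈ 1.256.
Targets: 5:4 ≈ 1.250; silver ratio ≈ 2.414; golden ratio ≈ 1.618; 2:1 ≈ 2.000.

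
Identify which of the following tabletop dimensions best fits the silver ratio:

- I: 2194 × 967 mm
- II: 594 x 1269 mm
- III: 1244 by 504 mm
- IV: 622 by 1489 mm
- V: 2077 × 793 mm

Ratios (long/short): I ≈ 2.269; II ≈ 2.136; III ≈ 2.468; IV ≈ 2.394; V ≈ 2.619.
silver ratio ≈ 2.414; option IV is nearest (Δ 0.020).

IV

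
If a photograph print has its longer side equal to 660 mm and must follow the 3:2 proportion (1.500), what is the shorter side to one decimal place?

440.0 mm

3:2 = 1.50000.
Shorter side = 660 ÷ 1.50000 ≈ 440.000 → 440.0 mm.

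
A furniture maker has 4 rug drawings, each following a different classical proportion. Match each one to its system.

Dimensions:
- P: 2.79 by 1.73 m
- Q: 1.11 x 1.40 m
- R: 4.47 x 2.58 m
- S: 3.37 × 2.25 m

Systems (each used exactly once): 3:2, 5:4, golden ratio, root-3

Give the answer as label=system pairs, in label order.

P=golden ratio, Q=5:4, R=root-3, S=3:2

Ratios: P ≈ 1.613; Q ≈ 1.261; R ≈ 1.733; S ≈ 1.498.
Targets: 3:2 ≈ 1.500; 5:4 ≈ 1.250; golden ratio ≈ 1.618; root-3 ≈ 1.732.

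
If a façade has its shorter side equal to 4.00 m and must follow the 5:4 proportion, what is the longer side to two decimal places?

5.00 m

5:4 = 1.25000.
Longer side = 4.00 × 1.25000 ≈ 5.0000 → 5.00 m.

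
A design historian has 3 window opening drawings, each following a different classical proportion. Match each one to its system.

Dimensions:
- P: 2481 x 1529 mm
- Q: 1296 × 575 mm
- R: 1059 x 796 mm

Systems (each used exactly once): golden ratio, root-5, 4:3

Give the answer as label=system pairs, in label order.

P=golden ratio, Q=root-5, R=4:3

P = 2481/1529 ≈ 1.623 → golden ratio (1.618)
Q = 1296/575 ≈ 2.254 → root-5 (2.236)
R = 1059/796 ≈ 1.330 → 4:3 (1.333)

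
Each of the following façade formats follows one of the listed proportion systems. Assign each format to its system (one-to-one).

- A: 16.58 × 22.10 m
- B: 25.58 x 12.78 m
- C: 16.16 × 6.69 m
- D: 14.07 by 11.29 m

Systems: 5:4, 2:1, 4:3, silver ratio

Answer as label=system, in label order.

A = 22.10/16.58 ≈ 1.333 → 4:3 (1.333)
B = 25.58/12.78 ≈ 2.002 → 2:1 (2.000)
C = 16.16/6.69 ≈ 2.416 → silver ratio (2.414)
D = 14.07/11.29 ≈ 1.246 → 5:4 (1.250)

A=4:3, B=2:1, C=silver ratio, D=5:4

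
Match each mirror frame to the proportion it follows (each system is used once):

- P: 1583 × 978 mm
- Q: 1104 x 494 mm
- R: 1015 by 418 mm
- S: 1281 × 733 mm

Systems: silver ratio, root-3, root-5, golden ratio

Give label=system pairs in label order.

P=golden ratio, Q=root-5, R=silver ratio, S=root-3

P = 1583/978 ≈ 1.619 → golden ratio (1.618)
Q = 1104/494 ≈ 2.235 → root-5 (2.236)
R = 1015/418 ≈ 2.428 → silver ratio (2.414)
S = 1281/733 ≈ 1.748 → root-3 (1.732)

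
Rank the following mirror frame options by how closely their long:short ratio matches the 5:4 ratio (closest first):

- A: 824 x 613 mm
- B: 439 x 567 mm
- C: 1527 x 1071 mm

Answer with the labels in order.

Ratios: A = 824 / 613 ≈ 1.344; B = 567 / 439 ≈ 1.292; C = 1527 / 1071 ≈ 1.426.
|Δ from 1.250|: A 0.094; B 0.042; C 0.176.

B, A, C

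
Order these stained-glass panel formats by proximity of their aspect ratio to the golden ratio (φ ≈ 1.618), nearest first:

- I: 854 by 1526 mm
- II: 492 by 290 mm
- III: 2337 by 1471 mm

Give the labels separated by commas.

III, II, I

Ratios: I = 1526 / 854 ≈ 1.787; II = 492 / 290 ≈ 1.697; III = 2337 / 1471 ≈ 1.589.
|Δ from 1.618|: I 0.169; II 0.079; III 0.029.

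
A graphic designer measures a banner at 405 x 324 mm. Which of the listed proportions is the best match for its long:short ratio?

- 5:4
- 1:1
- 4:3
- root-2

5:4

Ratio = 405 / 324 ≈ 1.250.
Distances: 5:4 1.250 (Δ 0.000); 1:1 1.000 (Δ 0.250); 4:3 1.333 (Δ 0.083); root-2 1.414 (Δ 0.164).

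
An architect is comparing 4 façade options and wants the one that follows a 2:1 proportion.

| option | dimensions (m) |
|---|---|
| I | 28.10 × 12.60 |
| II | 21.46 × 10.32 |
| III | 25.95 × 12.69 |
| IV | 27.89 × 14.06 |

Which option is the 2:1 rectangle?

IV

Target 2:1 ≈ 2.000.
I: 2.230 (Δ0.230)  II: 2.079 (Δ0.079)  III: 2.045 (Δ0.045)  IV: 1.984 (Δ0.016)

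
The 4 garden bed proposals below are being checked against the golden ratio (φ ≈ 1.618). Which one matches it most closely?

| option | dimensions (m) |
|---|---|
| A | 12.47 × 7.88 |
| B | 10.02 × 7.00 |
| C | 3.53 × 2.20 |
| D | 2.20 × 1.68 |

Ratios (long/short): A ≈ 1.582; B ≈ 1.431; C ≈ 1.605; D ≈ 1.310.
golden ratio ≈ 1.618; option C is nearest (Δ 0.013).

C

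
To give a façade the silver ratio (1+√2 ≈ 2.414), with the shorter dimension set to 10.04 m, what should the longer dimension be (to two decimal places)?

24.24 m

silver ratio ≈ 2.41421.
Longer side = 10.04 × 2.41421 ≈ 24.2387 → 24.24 m.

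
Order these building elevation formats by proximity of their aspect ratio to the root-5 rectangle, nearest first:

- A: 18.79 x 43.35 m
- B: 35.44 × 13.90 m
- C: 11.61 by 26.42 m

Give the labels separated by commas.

C, A, B

Ratios: A = 43.35 / 18.79 ≈ 2.307; B = 35.44 / 13.90 ≈ 2.550; C = 26.42 / 11.61 ≈ 2.276.
|Δ from 2.236|: A 0.071; B 0.314; C 0.040.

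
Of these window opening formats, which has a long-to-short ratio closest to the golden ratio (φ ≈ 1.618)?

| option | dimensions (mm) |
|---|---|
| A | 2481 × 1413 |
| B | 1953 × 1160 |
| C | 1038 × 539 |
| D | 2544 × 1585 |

D

Target golden ratio ≈ 1.618.
A: 1.756 (Δ0.138)  B: 1.684 (Δ0.066)  C: 1.926 (Δ0.308)  D: 1.605 (Δ0.013)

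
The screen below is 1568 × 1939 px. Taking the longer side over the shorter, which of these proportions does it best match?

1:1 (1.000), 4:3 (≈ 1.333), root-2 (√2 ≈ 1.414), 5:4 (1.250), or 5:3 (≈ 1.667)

5:4

Ratio = 1939 / 1568 ≈ 1.237.
Distances: 1:1 1.000 (Δ 0.237); 4:3 1.333 (Δ 0.096); root-2 1.414 (Δ 0.177); 5:4 1.250 (Δ 0.013); 5:3 1.667 (Δ 0.430).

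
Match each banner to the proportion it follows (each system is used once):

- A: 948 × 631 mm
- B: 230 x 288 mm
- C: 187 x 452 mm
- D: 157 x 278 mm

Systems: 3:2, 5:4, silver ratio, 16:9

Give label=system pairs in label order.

A = 948/631 ≈ 1.502 → 3:2 (1.500)
B = 288/230 ≈ 1.252 → 5:4 (1.250)
C = 452/187 ≈ 2.417 → silver ratio (2.414)
D = 278/157 ≈ 1.771 → 16:9 (1.778)

A=3:2, B=5:4, C=silver ratio, D=16:9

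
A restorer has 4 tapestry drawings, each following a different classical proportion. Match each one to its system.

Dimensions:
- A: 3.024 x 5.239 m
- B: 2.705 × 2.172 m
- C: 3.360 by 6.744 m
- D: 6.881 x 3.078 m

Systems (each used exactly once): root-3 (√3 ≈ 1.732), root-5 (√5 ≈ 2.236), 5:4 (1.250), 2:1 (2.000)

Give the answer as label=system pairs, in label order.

A=root-3, B=5:4, C=2:1, D=root-5

Ratios: A ≈ 1.732; B ≈ 1.245; C ≈ 2.007; D ≈ 2.236.
Targets: root-3 ≈ 1.732; root-5 ≈ 2.236; 5:4 ≈ 1.250; 2:1 ≈ 2.000.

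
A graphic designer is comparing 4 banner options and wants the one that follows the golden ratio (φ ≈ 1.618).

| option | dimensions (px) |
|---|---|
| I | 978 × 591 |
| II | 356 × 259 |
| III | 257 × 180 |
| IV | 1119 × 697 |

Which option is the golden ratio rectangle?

Ratios (long/short): I ≈ 1.655; II ≈ 1.375; III ≈ 1.428; IV ≈ 1.605.
golden ratio ≈ 1.618; option IV is nearest (Δ 0.013).

IV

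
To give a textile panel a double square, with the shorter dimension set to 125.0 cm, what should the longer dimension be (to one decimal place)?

2:1 = 2.00000.
Longer side = 125.0 × 2.00000 ≈ 250.000 → 250.0 cm.

250.0 cm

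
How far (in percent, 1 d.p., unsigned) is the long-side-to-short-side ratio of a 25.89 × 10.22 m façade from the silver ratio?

Ratio = 25.89 / 10.22 ≈ 2.5333.
Ideal silver ratio ≈ 2.4142. |2.5333 − 2.4142| / 2.4142 ≈ 4.93% → 4.9%.

4.9%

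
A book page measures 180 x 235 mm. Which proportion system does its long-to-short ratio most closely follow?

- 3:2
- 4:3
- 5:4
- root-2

235/180 ≈ 1.306. Nearest candidates are 4:3 (1.333, off by 0.027) and 5:4 (1.250, off by 0.056).

4:3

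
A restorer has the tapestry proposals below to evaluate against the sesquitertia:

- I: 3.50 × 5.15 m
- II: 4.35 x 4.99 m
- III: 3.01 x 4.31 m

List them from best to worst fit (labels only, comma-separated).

III, I, II

I: 5.15/3.50 ≈ 1.471 → |1.471 − 1.333| = 0.138
II: 4.99/4.35 ≈ 1.147 → |1.147 − 1.333| = 0.186
III: 4.31/3.01 ≈ 1.432 → |1.432 − 1.333| = 0.099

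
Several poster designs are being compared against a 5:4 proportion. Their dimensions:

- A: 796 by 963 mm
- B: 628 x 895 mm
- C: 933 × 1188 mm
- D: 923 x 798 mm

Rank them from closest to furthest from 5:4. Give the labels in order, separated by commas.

C, A, D, B

A: 963/796 ≈ 1.210 → |1.210 − 1.250| = 0.040
B: 895/628 ≈ 1.425 → |1.425 − 1.250| = 0.175
C: 1188/933 ≈ 1.273 → |1.273 − 1.250| = 0.023
D: 923/798 ≈ 1.157 → |1.157 − 1.250| = 0.093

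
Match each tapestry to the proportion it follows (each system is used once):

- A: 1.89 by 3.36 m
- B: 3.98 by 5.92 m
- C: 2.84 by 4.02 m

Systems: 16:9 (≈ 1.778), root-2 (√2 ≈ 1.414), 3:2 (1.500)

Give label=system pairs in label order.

Ratios: A ≈ 1.778; B ≈ 1.487; C ≈ 1.415.
Targets: 16:9 ≈ 1.778; root-2 ≈ 1.414; 3:2 ≈ 1.500.

A=16:9, B=3:2, C=root-2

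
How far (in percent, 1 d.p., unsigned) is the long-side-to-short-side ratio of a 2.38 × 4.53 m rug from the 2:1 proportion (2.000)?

4.8%

Ratio = 4.53 / 2.38 ≈ 1.9034.
Ideal 2:1 = 2.0000. |1.9034 − 2.0000| / 2.0000 ≈ 4.83% → 4.8%.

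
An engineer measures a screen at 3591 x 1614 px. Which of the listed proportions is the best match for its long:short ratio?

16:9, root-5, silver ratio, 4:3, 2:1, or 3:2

3591/1614 ≈ 2.225. Nearest candidates are root-5 (2.236, off by 0.011) and silver ratio (2.414, off by 0.189).

root-5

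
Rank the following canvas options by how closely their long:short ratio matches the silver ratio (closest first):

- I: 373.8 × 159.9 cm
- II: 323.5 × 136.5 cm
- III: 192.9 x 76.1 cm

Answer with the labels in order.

II, I, III

Ratios: I = 373.8 / 159.9 ≈ 2.338; II = 323.5 / 136.5 ≈ 2.370; III = 192.9 / 76.1 ≈ 2.535.
|Δ from 2.414|: I 0.076; II 0.044; III 0.121.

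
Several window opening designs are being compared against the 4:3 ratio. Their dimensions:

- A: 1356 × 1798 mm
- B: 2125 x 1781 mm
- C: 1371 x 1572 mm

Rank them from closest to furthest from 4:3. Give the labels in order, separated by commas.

A, B, C

A: 1798/1356 ≈ 1.326 → |1.326 − 1.333| = 0.007
B: 2125/1781 ≈ 1.193 → |1.193 − 1.333| = 0.140
C: 1572/1371 ≈ 1.147 → |1.147 − 1.333| = 0.186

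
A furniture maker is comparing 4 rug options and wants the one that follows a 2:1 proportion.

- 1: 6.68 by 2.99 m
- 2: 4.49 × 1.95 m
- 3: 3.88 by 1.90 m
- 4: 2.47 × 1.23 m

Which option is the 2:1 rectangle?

Ratios (long/short): 1 ≈ 2.234; 2 ≈ 2.303; 3 ≈ 2.042; 4 ≈ 2.008.
2:1 ≈ 2.000; option 4 is nearest (Δ 0.008).

4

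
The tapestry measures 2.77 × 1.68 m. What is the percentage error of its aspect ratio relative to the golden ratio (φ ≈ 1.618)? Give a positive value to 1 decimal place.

1.9%

Ratio = 2.77 / 1.68 ≈ 1.6488.
Ideal golden ratio ≈ 1.6180. |1.6488 − 1.6180| / 1.6180 ≈ 1.90% → 1.9%.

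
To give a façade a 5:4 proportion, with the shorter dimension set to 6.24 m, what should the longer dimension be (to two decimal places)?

7.80 m

5:4 = 1.25000.
Longer side = 6.24 × 1.25000 ≈ 7.8000 → 7.80 m.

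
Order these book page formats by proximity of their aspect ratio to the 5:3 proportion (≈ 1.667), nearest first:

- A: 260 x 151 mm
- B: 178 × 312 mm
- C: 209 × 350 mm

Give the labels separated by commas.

Ratios: A = 260 / 151 ≈ 1.722; B = 312 / 178 ≈ 1.753; C = 350 / 209 ≈ 1.675.
|Δ from 1.667|: A 0.055; B 0.086; C 0.008.

C, A, B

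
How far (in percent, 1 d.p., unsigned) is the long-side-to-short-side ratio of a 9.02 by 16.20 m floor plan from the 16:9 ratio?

Ratio = 16.20 / 9.02 ≈ 1.7960.
Ideal 16:9 ≈ 1.7778. |1.7960 − 1.7778| / 1.7778 ≈ 1.02% → 1.0%.

1.0%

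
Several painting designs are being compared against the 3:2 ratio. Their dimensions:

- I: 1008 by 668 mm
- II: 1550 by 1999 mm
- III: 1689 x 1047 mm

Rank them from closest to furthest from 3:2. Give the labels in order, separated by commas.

I, III, II

Ratios: I = 1008 / 668 ≈ 1.509; II = 1999 / 1550 ≈ 1.290; III = 1689 / 1047 ≈ 1.613.
|Δ from 1.500|: I 0.009; II 0.210; III 0.113.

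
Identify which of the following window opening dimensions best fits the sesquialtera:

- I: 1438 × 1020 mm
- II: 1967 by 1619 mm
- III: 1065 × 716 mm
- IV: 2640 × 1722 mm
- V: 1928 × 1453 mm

III

Target 3:2 ≈ 1.500.
I: 1.410 (Δ0.090)  II: 1.215 (Δ0.285)  III: 1.487 (Δ0.013)  IV: 1.533 (Δ0.033)  V: 1.327 (Δ0.173)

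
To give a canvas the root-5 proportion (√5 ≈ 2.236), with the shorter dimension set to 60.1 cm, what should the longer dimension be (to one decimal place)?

134.4 cm

root-5 ≈ 2.23607.
Longer side = 60.1 × 2.23607 ≈ 134.388 → 134.4 cm.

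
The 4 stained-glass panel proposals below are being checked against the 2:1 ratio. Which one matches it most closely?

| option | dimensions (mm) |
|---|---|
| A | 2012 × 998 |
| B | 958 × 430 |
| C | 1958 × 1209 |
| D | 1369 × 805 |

A

Ratios (long/short): A ≈ 2.016; B ≈ 2.228; C ≈ 1.620; D ≈ 1.701.
2:1 ≈ 2.000; option A is nearest (Δ 0.016).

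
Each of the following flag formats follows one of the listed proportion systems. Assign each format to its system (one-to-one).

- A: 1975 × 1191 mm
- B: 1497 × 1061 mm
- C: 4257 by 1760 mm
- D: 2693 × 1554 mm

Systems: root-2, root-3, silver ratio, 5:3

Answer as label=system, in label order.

A=5:3, B=root-2, C=silver ratio, D=root-3

Ratios: A ≈ 1.658; B ≈ 1.411; C ≈ 2.419; D ≈ 1.733.
Targets: root-2 ≈ 1.414; root-3 ≈ 1.732; silver ratio ≈ 2.414; 5:3 ≈ 1.667.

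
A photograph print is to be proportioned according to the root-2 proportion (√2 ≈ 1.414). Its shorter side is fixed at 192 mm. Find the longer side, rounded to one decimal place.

root-2 ≈ 1.41421.
Longer side = 192 × 1.41421 ≈ 271.528 → 271.5 mm.

271.5 mm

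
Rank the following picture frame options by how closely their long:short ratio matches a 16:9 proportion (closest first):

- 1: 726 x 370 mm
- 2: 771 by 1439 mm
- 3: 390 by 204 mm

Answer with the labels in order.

1: 726/370 ≈ 1.962 → |1.962 − 1.778| = 0.184
2: 1439/771 ≈ 1.866 → |1.866 − 1.778| = 0.088
3: 390/204 ≈ 1.912 → |1.912 − 1.778| = 0.134

2, 3, 1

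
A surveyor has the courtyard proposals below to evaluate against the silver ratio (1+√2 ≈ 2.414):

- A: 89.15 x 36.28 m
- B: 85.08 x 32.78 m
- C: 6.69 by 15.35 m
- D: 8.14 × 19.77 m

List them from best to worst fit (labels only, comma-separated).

D, A, C, B

Ratios: A = 89.15 / 36.28 ≈ 2.457; B = 85.08 / 32.78 ≈ 2.595; C = 15.35 / 6.69 ≈ 2.294; D = 19.77 / 8.14 ≈ 2.429.
|Δ from 2.414|: A 0.043; B 0.181; C 0.120; D 0.015.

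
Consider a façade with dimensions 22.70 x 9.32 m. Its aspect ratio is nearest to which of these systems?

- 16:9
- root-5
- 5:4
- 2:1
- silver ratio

silver ratio

Ratio = 22.70 / 9.32 ≈ 2.436.
Distances: 16:9 1.778 (Δ 0.658); root-5 2.236 (Δ 0.200); 5:4 1.250 (Δ 1.186); 2:1 2.000 (Δ 0.436); silver ratio 2.414 (Δ 0.022).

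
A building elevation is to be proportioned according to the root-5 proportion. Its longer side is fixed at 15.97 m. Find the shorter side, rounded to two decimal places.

7.14 m

root-5 ≈ 2.23607.
Shorter side = 15.97 ÷ 2.23607 ≈ 7.1420 → 7.14 m.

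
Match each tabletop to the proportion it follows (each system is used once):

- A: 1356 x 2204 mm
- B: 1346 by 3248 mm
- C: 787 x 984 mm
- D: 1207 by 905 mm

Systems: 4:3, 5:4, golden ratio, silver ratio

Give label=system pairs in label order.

A=golden ratio, B=silver ratio, C=5:4, D=4:3

A = 2204/1356 ≈ 1.625 → golden ratio (1.618)
B = 3248/1346 ≈ 2.413 → silver ratio (2.414)
C = 984/787 ≈ 1.250 → 5:4 (1.250)
D = 1207/905 ≈ 1.334 → 4:3 (1.333)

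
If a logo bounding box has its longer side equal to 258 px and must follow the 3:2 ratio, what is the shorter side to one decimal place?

172.0 px

3:2 = 1.50000.
Shorter side = 258 ÷ 1.50000 ≈ 172.000 → 172.0 px.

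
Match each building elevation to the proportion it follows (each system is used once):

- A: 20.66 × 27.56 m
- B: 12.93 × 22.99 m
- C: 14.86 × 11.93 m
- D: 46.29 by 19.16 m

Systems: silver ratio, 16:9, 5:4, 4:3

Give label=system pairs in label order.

A=4:3, B=16:9, C=5:4, D=silver ratio

Ratios: A ≈ 1.334; B ≈ 1.778; C ≈ 1.246; D ≈ 2.416.
Targets: silver ratio ≈ 2.414; 16:9 ≈ 1.778; 5:4 ≈ 1.250; 4:3 ≈ 1.333.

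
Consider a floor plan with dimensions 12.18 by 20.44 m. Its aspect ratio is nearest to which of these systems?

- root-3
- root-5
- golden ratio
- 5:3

20.44/12.18 ≈ 1.678. Nearest candidates are 5:3 (1.667, off by 0.011) and root-3 (1.732, off by 0.054).

5:3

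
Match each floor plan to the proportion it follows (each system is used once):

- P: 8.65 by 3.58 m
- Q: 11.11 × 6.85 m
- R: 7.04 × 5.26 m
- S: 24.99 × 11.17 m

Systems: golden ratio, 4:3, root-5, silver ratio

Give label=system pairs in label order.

P=silver ratio, Q=golden ratio, R=4:3, S=root-5

Ratios: P ≈ 2.416; Q ≈ 1.622; R ≈ 1.338; S ≈ 2.237.
Targets: golden ratio ≈ 1.618; 4:3 ≈ 1.333; root-5 ≈ 2.236; silver ratio ≈ 2.414.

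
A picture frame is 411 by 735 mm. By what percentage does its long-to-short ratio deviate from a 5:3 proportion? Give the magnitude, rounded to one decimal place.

Ratio = 735 / 411 ≈ 1.7883.
Ideal 5:3 ≈ 1.6667. |1.7883 − 1.6667| / 1.6667 ≈ 7.30% → 7.3%.

7.3%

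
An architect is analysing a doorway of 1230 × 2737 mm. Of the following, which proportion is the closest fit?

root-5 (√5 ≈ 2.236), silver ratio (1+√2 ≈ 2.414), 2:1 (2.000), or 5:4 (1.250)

root-5

Ratio = 2737 / 1230 ≈ 2.225.
Distances: root-5 2.236 (Δ 0.011); silver ratio 2.414 (Δ 0.189); 2:1 2.000 (Δ 0.225); 5:4 1.250 (Δ 0.975).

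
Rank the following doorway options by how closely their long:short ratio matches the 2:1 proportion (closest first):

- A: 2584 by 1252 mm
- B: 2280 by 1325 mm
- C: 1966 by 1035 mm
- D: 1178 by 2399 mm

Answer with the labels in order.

Ratios: A = 2584 / 1252 ≈ 2.064; B = 2280 / 1325 ≈ 1.721; C = 1966 / 1035 ≈ 1.900; D = 2399 / 1178 ≈ 2.037.
|Δ from 2.000|: A 0.064; B 0.279; C 0.100; D 0.037.

D, A, C, B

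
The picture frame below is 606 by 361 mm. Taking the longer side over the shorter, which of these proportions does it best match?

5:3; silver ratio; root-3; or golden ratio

5:3

606/361 ≈ 1.679. Nearest candidates are 5:3 (1.667, off by 0.012) and root-3 (1.732, off by 0.053).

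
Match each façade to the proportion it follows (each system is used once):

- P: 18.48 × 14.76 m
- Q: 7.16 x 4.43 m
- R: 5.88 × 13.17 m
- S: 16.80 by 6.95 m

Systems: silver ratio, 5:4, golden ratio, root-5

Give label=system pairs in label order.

Ratios: P ≈ 1.252; Q ≈ 1.616; R ≈ 2.240; S ≈ 2.417.
Targets: silver ratio ≈ 2.414; 5:4 ≈ 1.250; golden ratio ≈ 1.618; root-5 ≈ 2.236.

P=5:4, Q=golden ratio, R=root-5, S=silver ratio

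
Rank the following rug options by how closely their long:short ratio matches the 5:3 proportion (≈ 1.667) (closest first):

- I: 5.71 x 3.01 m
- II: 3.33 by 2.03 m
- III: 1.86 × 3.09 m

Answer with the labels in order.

I: 5.71/3.01 ≈ 1.897 → |1.897 − 1.667| = 0.230
II: 3.33/2.03 ≈ 1.640 → |1.640 − 1.667| = 0.027
III: 3.09/1.86 ≈ 1.661 → |1.661 − 1.667| = 0.006

III, II, I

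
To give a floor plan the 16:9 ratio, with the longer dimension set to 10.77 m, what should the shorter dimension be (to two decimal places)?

6.06 m

16:9 ≈ 1.77778.
Shorter side = 10.77 ÷ 1.77778 ≈ 6.0581 → 6.06 m.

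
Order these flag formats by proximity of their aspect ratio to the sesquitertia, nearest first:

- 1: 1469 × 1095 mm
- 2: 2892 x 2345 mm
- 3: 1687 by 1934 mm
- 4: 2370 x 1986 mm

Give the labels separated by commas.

1, 2, 4, 3

1: 1469/1095 ≈ 1.342 → |1.342 − 1.333| = 0.009
2: 2892/2345 ≈ 1.233 → |1.233 − 1.333| = 0.100
3: 1934/1687 ≈ 1.146 → |1.146 − 1.333| = 0.187
4: 2370/1986 ≈ 1.193 → |1.193 − 1.333| = 0.140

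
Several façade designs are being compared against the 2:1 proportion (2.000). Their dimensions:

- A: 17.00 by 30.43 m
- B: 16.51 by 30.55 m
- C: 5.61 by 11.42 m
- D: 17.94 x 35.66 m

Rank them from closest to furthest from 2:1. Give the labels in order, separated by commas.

A: 30.43/17.00 ≈ 1.790 → |1.790 − 2.000| = 0.210
B: 30.55/16.51 ≈ 1.850 → |1.850 − 2.000| = 0.150
C: 11.42/5.61 ≈ 2.036 → |2.036 − 2.000| = 0.036
D: 35.66/17.94 ≈ 1.988 → |1.988 − 2.000| = 0.012

D, C, B, A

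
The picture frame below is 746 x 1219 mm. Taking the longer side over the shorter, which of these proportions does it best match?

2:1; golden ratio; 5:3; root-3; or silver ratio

golden ratio

1219/746 ≈ 1.634. Nearest candidates are golden ratio (1.618, off by 0.016) and 5:3 (1.667, off by 0.033).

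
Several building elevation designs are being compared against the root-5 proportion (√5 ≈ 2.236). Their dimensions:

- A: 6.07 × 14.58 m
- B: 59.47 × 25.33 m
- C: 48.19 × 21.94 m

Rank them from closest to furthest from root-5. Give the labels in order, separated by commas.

A: 14.58/6.07 ≈ 2.402 → |2.402 − 2.236| = 0.166
B: 59.47/25.33 ≈ 2.348 → |2.348 − 2.236| = 0.112
C: 48.19/21.94 ≈ 2.196 → |2.196 − 2.236| = 0.040

C, B, A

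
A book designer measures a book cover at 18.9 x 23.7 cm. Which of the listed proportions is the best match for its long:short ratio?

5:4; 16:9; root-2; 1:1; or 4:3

Ratio = 23.7 / 18.9 ≈ 1.254.
Distances: 5:4 1.250 (Δ 0.004); 16:9 1.778 (Δ 0.524); root-2 1.414 (Δ 0.160); 1:1 1.000 (Δ 0.254); 4:3 1.333 (Δ 0.079).

5:4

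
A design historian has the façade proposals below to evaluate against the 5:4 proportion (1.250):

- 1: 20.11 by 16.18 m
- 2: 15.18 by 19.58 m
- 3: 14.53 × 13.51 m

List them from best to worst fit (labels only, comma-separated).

Ratios: 1 = 20.11 / 16.18 ≈ 1.243; 2 = 19.58 / 15.18 ≈ 1.290; 3 = 14.53 / 13.51 ≈ 1.075.
|Δ from 1.250|: 1 0.007; 2 0.040; 3 0.175.

1, 2, 3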